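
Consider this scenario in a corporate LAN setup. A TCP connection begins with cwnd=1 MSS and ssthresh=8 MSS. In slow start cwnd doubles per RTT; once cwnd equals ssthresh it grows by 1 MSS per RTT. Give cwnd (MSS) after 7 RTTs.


RTT 0: cwnd = 1 MSS (initial)
RTT 1: cwnd = 2 MSS (slow start, doubled)
RTT 2: cwnd = 4 MSS (slow start, doubled)
RTT 3: cwnd = 8 MSS (slow start, doubled)
RTT 4: cwnd = 9 MSS (congestion avoidance, +1)
RTT 5: cwnd = 10 MSS (congestion avoidance, +1)
RTT 6: cwnd = 11 MSS (congestion avoidance, +1)
RTT 7: cwnd = 12 MSS (congestion avoidance, +1)

12


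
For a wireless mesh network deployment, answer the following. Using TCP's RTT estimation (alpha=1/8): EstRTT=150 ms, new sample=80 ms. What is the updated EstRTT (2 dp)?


Given: EstRTT = 150 ms, SampleRTT = 80 ms, alpha = 1/8
New EstRTT = (1 - alpha) * EstRTT + alpha * SampleRTT
(7/8) * 150 = 131.25
(1/8) * 80 = 10
New EstRTT = 131.25 + 10 = 141.25 ms -> 141.25 ms (2 dp)

141.25


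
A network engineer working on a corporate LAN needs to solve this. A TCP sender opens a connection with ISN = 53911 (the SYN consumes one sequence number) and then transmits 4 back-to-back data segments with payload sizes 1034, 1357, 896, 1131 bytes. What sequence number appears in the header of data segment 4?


The SYN occupies sequence number ISN = 53911, so the first data byte is ISN + 1 = 53912.
SEQ of data segment i = (ISN + 1) + sum of payload sizes of segments 1..i-1.
Segment 1: SEQ = 53912, payload = 1034 bytes
Segment 2: SEQ = 54946, payload = 1357 bytes
Segment 3: SEQ = 56303, payload = 896 bytes
Segment 4: SEQ = 57199, payload = 1131 bytes
SEQ of segment 4 = 53912 + 1034 + 1357 + 896 = 57199

57199


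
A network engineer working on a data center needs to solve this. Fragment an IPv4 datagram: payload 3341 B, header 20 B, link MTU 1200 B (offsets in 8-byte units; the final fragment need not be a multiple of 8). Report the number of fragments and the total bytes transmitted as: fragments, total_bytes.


Max data per non-final fragment = floor((MTU - header)/8)*8 = floor((1200 - 20)/8)*8 = floor(1180/8)*8 = 1176 B
Final fragment needs no 8-byte alignment: it can carry up to MTU - header = 1180 B
Non-final fragments needed = ceil((payload - 1180) / 1176) = ceil(2161/1176) = ceil(1.8376) = 2
Number of fragments = 2 + 1 = 3
Fragment sizes (data): 2 * 1176 B + 989 B (last, 989 <= 1180 OK)
Total bytes sent = payload + n_frags * header = 3341 + 3*20 = 3341 + 60 = 3401 B

3, 3401


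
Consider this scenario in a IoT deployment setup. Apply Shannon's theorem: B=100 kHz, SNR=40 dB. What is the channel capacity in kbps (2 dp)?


Given: B = 100 kHz, SNR = 40 dB
SNR linear = 10^(40/10) = 10000
1 + SNR = 10001
log2(10001) = 13.2878566418
C = 100 * 1000 * 13.2878566418 = 1328785.6642 bps
C = 1328.785664 kbps -> 1328.79 kbps (2 dp)

1328.79


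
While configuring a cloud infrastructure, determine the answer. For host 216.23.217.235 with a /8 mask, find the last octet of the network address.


Given: IP = 216.23.217.235, prefix = /8
Subnet mask = 255.0.0.0
Last octet of IP: 235
Last octet of mask: 0
Network last octet = 235 AND 0 = 0

0


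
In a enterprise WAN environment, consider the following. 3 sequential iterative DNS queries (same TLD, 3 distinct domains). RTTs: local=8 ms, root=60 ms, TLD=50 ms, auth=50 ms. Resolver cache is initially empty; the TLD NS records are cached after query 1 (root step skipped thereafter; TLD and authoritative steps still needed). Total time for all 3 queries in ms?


Lookup 1 (cold cache): local + root + TLD + auth = 8 + 60 + 50 + 50 = 168 ms
Lookups 2..3 (TLD NS cached -> skip root; new domain -> still ask TLD and auth): local + TLD + auth = 8 + 50 + 50 = 108 ms each
Remaining 2 lookups: 2 * 108 = 216 ms
Total = 168 + 216 = 384 ms

384


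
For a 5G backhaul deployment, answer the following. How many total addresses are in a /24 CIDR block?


Given: CIDR prefix /24
Host bits = 32 - 24 = 8
Total addresses = 2^8 = 256

256


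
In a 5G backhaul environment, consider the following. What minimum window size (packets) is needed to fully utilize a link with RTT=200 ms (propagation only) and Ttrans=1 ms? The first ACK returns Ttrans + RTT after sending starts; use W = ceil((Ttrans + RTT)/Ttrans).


Given: Ttrans = 1 ms, RTT = 200 ms (= 2 * Tprop, Tprop = 100 ms)
Time until first ACK returns = Ttrans + RTT = 1 + 200 = 201 ms
Need W * Ttrans >= Ttrans + RTT  ->  W >= (Ttrans + RTT) / Ttrans
(Ttrans + RTT) / Ttrans = 201 / 1 = 201
W_min = ceil(201) = 201

201


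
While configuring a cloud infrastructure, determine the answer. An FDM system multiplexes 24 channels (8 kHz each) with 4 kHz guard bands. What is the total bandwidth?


Given: 24 channels, 8 kHz each, guard = 4 kHz
Channel bandwidth = 24 * 8 = 192 kHz
Guard bands = 23 gaps * 4 kHz = 92 kHz
Total = 192 + 92 = 284 kHz

284


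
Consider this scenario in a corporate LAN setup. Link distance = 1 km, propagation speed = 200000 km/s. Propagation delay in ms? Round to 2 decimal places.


Given: distance = 1 km, speed = 200000 km/s
Delay = distance / speed = 1 / 200000 seconds
Delay in ms = 1 * 1000 / 200000
Delay = 0.0050 ms
Rounded to 2 dp = 0.01 ms

0.01


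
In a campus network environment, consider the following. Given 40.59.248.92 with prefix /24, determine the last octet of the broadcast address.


Given: IP = 40.59.248.92, prefix = /24
Host bits = 32 - 24 = 8
Network last octet = 92 AND mask = 0
Host part size = 2^8 - 1 = 255
Broadcast last octet = 0 OR 255 = 255

255


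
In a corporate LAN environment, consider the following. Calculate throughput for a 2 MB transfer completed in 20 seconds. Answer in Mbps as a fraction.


Given: file = 2 MB, time = 20 s
File in Mb = 2 * 8 = 16 Mb
Throughput = 16 / 20 Mbps
Throughput = 4/5 Mbps

4/5


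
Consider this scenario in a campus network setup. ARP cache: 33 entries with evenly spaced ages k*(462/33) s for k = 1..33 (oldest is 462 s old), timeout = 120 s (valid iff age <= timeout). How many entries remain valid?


Ages are k * 462/33 s for k = 1..33 (spacing = 14.0000 s).
Entry k is valid iff k * 462/33 <= 120 iff k <= 33 * 120 / 462 = 8.5714
n_valid = floor(8.5714) = 8
(n_stale = 33 - 8 = 25)

8


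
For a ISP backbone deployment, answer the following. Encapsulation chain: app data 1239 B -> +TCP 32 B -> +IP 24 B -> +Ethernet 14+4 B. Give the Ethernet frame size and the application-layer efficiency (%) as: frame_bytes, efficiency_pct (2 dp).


TCP segment = 1239 + 32 = 1271 B
IP packet = 1271 + 24 = 1295 B
Ethernet frame = 1295 + 14 + 4 = 1313 B
Efficiency = app / frame = 1239 / 1313 = 0.943641 = 94.3641% -> 94.36% (2 dp)

1313, 94.36


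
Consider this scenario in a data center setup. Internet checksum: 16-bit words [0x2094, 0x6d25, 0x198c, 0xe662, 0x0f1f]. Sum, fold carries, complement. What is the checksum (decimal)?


Given words: [0x2094, 0x6d25, 0x198c, 0xe662, 0x0f1f]
Step 1: Sum all words
Raw sum = 8340 + 27941 + 6540 + 58978 + 3871 = 105670
Step 2: Fold carry: (40134 + 1) = 40135
One's complement = ~40135 & 0xFFFF = 25400

25400


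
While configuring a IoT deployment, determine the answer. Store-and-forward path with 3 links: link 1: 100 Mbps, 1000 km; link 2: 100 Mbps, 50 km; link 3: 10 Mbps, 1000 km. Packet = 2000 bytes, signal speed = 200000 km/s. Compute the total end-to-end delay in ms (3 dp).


Packet = 2000 bytes = 16000 bits. Store-and-forward: sum (t_trans + t_prop) per link.
Link 1: t_trans = 16000/(100*10^6) s = 0.1600 ms; t_prop = 1000/200000 s = 5.0000 ms; subtotal = 5.1600 ms
Link 2: t_trans = 16000/(100*10^6) s = 0.1600 ms; t_prop = 50/200000 s = 0.2500 ms; subtotal = 0.4100 ms
Link 3: t_trans = 16000/(10*10^6) s = 1.6000 ms; t_prop = 1000/200000 s = 5.0000 ms; subtotal = 6.6000 ms
End-to-end = 5.1600 + 0.4100 + 6.6000 = 12.1700 ms -> 12.170 ms (3 dp)

12.170


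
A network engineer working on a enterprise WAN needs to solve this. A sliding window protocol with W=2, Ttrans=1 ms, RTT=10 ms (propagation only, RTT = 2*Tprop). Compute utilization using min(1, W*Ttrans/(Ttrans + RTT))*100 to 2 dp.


Given: W = 2, Ttrans = 1 ms, RTT = 10 ms (= 2 * Tprop, Tprop = 5 ms)
Cycle time = Ttrans + RTT = 1 + 10 = 11 ms (first packet sent until its ACK returns)
W * Ttrans = 2 * 1 = 2 ms of sending per cycle
W * Ttrans / (Ttrans + RTT) = 2 / 11 = 0.181818
U = min(1, 0.181818) = 0.181818
U% = 18.18%

18.18


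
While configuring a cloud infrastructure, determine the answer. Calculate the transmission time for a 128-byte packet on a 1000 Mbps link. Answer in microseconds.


Given: packet = 128 bytes, bandwidth = 1000 Mbps
Packet in bits = 128 * 8 = 1024 bits
Bandwidth = 1000 * 10^6 = 1000000000 bps
Time = 1024 / 1000000000 seconds
Time in us = 1024 * 10^6 / 1000000000 = 1.024

1.024


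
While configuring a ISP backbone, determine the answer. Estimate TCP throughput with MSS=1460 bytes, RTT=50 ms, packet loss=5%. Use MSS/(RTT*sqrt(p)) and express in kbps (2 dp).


Given: MSS = 1460 bytes, RTT = 50 ms, loss = 5%
RTT in seconds = 50 / 1000 = 0.05
Loss rate = 5% = 0.05
sqrt(loss) = sqrt(0.05) = 0.223606797750
Throughput (bytes/s) = 1460 / (0.05 * 0.223606797750) = 130586.3699
Throughput (kbps) = 130586.3699 * 8 / 1000 = 1044.690959 -> 1044.69 kbps (2 dp)

1044.69


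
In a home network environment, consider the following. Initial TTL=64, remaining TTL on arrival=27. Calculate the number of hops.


Given: initial TTL = 64, received TTL = 27
Hops = initial TTL - received TTL
Hops = 64 - 27 = 37

37


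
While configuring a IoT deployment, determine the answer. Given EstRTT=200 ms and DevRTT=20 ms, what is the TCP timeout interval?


Given: EstRTT = 200 ms, DevRTT = 20 ms
Timeout = EstRTT + 4 * DevRTT
4 * DevRTT = 4 * 20 = 80
Timeout = 200 + 80 = 280 ms

280


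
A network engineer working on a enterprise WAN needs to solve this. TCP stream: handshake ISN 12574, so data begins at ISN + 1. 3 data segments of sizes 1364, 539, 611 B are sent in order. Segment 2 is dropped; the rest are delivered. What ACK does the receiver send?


SYN uses sequence number 12574; first data byte = ISN + 1 = 12575.
Segment 1: SEQ = 12575, len = 1364 B, covers [12575, 13938]
Segment 2: SEQ = 13939, len = 539 B, covers [13939, 14477] [LOST]
Segment 3: SEQ = 14478, len = 611 B, covers [14478, 15088]
In-order data received: bytes [12575, 13938] (segments 1..1).
Segment 2 missing -> gap begins at byte 13939; later segments buffered out of order.
Cumulative ACK = next expected in-order byte = 12575 + 1364 = 13939

13939


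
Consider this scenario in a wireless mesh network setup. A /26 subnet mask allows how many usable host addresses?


Given: subnet mask /26
Host bits = 32 - 26 = 6
Total addresses = 2^6 = 64
Usable hosts = 64 - 2 (network + broadcast) = 62

62


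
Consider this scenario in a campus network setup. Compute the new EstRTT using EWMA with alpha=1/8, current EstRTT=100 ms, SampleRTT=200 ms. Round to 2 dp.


Given: EstRTT = 100 ms, SampleRTT = 200 ms, alpha = 1/8
New EstRTT = (1 - alpha) * EstRTT + alpha * SampleRTT
(7/8) * 100 = 87.5
(1/8) * 200 = 25
New EstRTT = 87.5 + 25 = 112.5 ms -> 112.50 ms (2 dp)

112.50


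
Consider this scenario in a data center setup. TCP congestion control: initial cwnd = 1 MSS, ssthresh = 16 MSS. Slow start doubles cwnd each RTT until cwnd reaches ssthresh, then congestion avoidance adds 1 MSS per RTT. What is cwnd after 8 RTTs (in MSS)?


RTT 0: cwnd = 1 MSS (initial)
RTT 1: cwnd = 2 MSS (slow start, doubled)
RTT 2: cwnd = 4 MSS (slow start, doubled)
RTT 3: cwnd = 8 MSS (slow start, doubled)
RTT 4: cwnd = 16 MSS (slow start, doubled)
RTT 5: cwnd = 17 MSS (congestion avoidance, +1)
RTT 6: cwnd = 18 MSS (congestion avoidance, +1)
RTT 7: cwnd = 19 MSS (congestion avoidance, +1)
RTT 8: cwnd = 20 MSS (congestion avoidance, +1)

20


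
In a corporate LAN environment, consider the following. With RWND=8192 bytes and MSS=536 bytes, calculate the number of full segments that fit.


Given: RWND = 8192 bytes, MSS = 536 bytes
Full segments = floor(RWND / MSS)
Full segments = floor(8192 / 536)
Full segments = floor(15.2836) = 15

15


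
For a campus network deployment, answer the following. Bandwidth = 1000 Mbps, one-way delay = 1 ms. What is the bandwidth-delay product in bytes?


Given: bandwidth = 1000 Mbps, delay = 1 ms
BDP in bits = 1000 * 10^6 * 1 / 1000
BDP in bits = 1000000
BDP in bytes = 1000000 / 8 = 125000

125000


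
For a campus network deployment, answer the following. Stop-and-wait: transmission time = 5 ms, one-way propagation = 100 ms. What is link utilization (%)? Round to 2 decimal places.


Given: Ttrans = 5 ms, Tprop = 100 ms
RTT = 2 * Tprop = 2 * 100 = 200 ms
U = Ttrans / (Ttrans + RTT)
U = 5 / (5 + 200)
U = 5 / 205 = 0.02439
U% = 2.44%

2.44


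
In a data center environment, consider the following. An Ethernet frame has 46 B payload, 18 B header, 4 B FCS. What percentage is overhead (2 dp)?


Given: payload = 46 B, header = 18 B, trailer = 4 B
Overhead bytes = header + trailer = 18 + 4 = 22
Total frame = payload + overhead = 46 + 22 = 68
Overhead % = 22 / 68 * 100 = 32.3529% -> 32.35% (2 dp)

32.35


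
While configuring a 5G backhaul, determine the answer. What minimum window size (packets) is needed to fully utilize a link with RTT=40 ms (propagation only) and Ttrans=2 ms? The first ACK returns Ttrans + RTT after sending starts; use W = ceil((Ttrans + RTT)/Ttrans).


Given: Ttrans = 2 ms, RTT = 40 ms (= 2 * Tprop, Tprop = 20 ms)
Time until first ACK returns = Ttrans + RTT = 2 + 40 = 42 ms
Need W * Ttrans >= Ttrans + RTT  ->  W >= (Ttrans + RTT) / Ttrans
(Ttrans + RTT) / Ttrans = 42 / 2 = 21
W_min = ceil(21) = 21

21


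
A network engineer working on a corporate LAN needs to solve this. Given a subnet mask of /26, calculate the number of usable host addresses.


Given: subnet mask /26
Host bits = 32 - 26 = 6
Total addresses = 2^6 = 64
Usable hosts = 64 - 2 (network + broadcast) = 62

62


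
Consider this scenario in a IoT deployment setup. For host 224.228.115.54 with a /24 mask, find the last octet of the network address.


Given: IP = 224.228.115.54, prefix = /24
Subnet mask = 255.255.255.0
Last octet of IP: 54
Last octet of mask: 0
Network last octet = 54 AND 0 = 0

0


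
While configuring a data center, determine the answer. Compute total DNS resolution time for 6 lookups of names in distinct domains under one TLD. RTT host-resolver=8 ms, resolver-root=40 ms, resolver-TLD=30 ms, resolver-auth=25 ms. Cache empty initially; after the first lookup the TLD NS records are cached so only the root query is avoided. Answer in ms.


Lookup 1 (cold cache): local + root + TLD + auth = 8 + 40 + 30 + 25 = 103 ms
Lookups 2..6 (TLD NS cached -> skip root; new domain -> still ask TLD and auth): local + TLD + auth = 8 + 30 + 25 = 63 ms each
Remaining 5 lookups: 5 * 63 = 315 ms
Total = 103 + 315 = 418 ms

418


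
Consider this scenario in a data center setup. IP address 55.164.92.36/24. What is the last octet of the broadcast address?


Given: IP = 55.164.92.36, prefix = /24
Host bits = 32 - 24 = 8
Network last octet = 36 AND mask = 0
Host part size = 2^8 - 1 = 255
Broadcast last octet = 0 OR 255 = 255

255


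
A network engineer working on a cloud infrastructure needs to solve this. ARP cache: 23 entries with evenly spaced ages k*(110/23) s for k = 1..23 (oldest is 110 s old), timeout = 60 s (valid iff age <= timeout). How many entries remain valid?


Ages are k * 110/23 s for k = 1..23 (spacing = 4.7826 s).
Entry k is valid iff k * 110/23 <= 60 iff k <= 23 * 60 / 110 = 12.5455
n_valid = floor(12.5455) = 12
(n_stale = 23 - 12 = 11)

12


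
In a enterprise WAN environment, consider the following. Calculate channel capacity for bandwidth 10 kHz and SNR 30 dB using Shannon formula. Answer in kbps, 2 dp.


Given: B = 10 kHz, SNR = 30 dB
SNR linear = 10^(30/10) = 1000
1 + SNR = 1001
log2(1001) = 9.9672262588
C = 10 * 1000 * 9.9672262588 = 99672.2626 bps
C = 99.672263 kbps -> 99.67 kbps (2 dp)

99.67


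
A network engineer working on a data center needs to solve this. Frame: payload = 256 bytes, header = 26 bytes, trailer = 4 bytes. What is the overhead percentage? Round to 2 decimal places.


Given: payload = 256 B, header = 26 B, trailer = 4 B
Overhead bytes = header + trailer = 26 + 4 = 30
Total frame = payload + overhead = 256 + 30 = 286
Overhead % = 30 / 286 * 100 = 10.4895% -> 10.49% (2 dp)

10.49


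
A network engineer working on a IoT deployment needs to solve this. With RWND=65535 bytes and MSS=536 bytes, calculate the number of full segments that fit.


Given: RWND = 65535 bytes, MSS = 536 bytes
Full segments = floor(RWND / MSS)
Full segments = floor(65535 / 536)
Full segments = floor(122.2668) = 122

122


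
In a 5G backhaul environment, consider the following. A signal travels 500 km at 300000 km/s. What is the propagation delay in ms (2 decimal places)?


Given: distance = 500 km, speed = 300000 km/s
Delay = distance / speed = 500 / 300000 seconds
Delay in ms = 500 * 1000 / 300000
Delay = 1.6667 ms
Rounded to 2 dp = 1.67 ms

1.67


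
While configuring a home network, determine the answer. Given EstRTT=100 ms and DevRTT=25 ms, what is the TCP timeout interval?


Given: EstRTT = 100 ms, DevRTT = 25 ms
Timeout = EstRTT + 4 * DevRTT
4 * DevRTT = 4 * 25 = 100
Timeout = 100 + 100 = 200 ms

200


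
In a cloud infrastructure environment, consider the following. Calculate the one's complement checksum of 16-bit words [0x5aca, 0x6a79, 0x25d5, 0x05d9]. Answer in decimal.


Given words: [0x5aca, 0x6a79, 0x25d5, 0x05d9]
Step 1: Sum all words
Raw sum = 23242 + 27257 + 9685 + 1497 = 61681
One's complement = ~61681 & 0xFFFF = 3854

3854


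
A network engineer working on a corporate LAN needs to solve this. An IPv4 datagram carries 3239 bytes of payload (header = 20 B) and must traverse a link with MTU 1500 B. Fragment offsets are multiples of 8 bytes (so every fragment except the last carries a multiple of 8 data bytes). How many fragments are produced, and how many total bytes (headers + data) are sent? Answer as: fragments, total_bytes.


Max data per non-final fragment = floor((MTU - header)/8)*8 = floor((1500 - 20)/8)*8 = floor(1480/8)*8 = 1480 B
Final fragment needs no 8-byte alignment: it can carry up to MTU - header = 1480 B
Non-final fragments needed = ceil((payload - 1480) / 1480) = ceil(1759/1480) = ceil(1.1885) = 2
Number of fragments = 2 + 1 = 3
Fragment sizes (data): 2 * 1480 B + 279 B (last, 279 <= 1480 OK)
Total bytes sent = payload + n_frags * header = 3239 + 3*20 = 3239 + 60 = 3299 B

3, 3299


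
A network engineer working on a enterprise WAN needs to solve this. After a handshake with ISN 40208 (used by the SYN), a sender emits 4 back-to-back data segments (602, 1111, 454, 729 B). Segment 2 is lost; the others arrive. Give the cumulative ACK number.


SYN uses sequence number 40208; first data byte = ISN + 1 = 40209.
Segment 1: SEQ = 40209, len = 602 B, covers [40209, 40810]
Segment 2: SEQ = 40811, len = 1111 B, covers [40811, 41921] [LOST]
Segment 3: SEQ = 41922, len = 454 B, covers [41922, 42375]
Segment 4: SEQ = 42376, len = 729 B, covers [42376, 43104]
In-order data received: bytes [40209, 40810] (segments 1..1).
Segment 2 missing -> gap begins at byte 40811; later segments buffered out of order.
Cumulative ACK = next expected in-order byte = 40209 + 602 = 40811

40811


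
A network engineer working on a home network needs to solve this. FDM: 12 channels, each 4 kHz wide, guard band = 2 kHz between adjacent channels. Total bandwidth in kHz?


Given: 12 channels, 4 kHz each, guard = 2 kHz
Channel bandwidth = 12 * 4 = 48 kHz
Guard bands = 11 gaps * 2 kHz = 22 kHz
Total = 48 + 22 = 70 kHz

70


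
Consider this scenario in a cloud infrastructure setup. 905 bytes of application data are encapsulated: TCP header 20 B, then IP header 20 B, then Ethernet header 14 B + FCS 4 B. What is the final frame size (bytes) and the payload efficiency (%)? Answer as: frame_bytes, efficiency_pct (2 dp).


TCP segment = 905 + 20 = 925 B
IP packet = 925 + 20 = 945 B
Ethernet frame = 945 + 14 + 4 = 963 B
Efficiency = app / frame = 905 / 963 = 0.939772 = 93.9772% -> 93.98% (2 dp)

963, 93.98


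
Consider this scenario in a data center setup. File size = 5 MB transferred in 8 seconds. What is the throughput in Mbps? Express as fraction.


Given: file = 5 MB, time = 8 s
File in Mb = 5 * 8 = 40 Mb
Throughput = 40 / 8 Mbps
Throughput = 5 Mbps

5


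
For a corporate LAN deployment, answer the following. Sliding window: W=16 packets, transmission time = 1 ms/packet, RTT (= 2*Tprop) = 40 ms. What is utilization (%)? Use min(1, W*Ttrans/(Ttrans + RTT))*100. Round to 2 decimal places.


Given: W = 16, Ttrans = 1 ms, RTT = 40 ms (= 2 * Tprop, Tprop = 20 ms)
Cycle time = Ttrans + RTT = 1 + 40 = 41 ms (first packet sent until its ACK returns)
W * Ttrans = 16 * 1 = 16 ms of sending per cycle
W * Ttrans / (Ttrans + RTT) = 16 / 41 = 0.390244
U = min(1, 0.390244) = 0.390244
U% = 39.02%

39.02


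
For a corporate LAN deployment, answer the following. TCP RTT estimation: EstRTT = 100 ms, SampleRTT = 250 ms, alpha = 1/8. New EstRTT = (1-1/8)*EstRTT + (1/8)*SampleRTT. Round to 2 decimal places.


Given: EstRTT = 100 ms, SampleRTT = 250 ms, alpha = 1/8
New EstRTT = (1 - alpha) * EstRTT + alpha * SampleRTT
(7/8) * 100 = 87.5
(1/8) * 250 = 31.25
New EstRTT = 87.5 + 31.25 = 118.75 ms -> 118.75 ms (2 dp)

118.75


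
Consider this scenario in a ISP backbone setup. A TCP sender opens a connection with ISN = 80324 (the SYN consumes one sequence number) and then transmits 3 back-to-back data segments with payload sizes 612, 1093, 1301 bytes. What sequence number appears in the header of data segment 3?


The SYN occupies sequence number ISN = 80324, so the first data byte is ISN + 1 = 80325.
SEQ of data segment i = (ISN + 1) + sum of payload sizes of segments 1..i-1.
Segment 1: SEQ = 80325, payload = 612 bytes
Segment 2: SEQ = 80937, payload = 1093 bytes
Segment 3: SEQ = 82030, payload = 1301 bytes
SEQ of segment 3 = 80325 + 612 + 1093 = 82030

82030


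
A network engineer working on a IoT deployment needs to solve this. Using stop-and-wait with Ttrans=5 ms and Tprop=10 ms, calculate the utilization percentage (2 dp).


Given: Ttrans = 5 ms, Tprop = 10 ms
RTT = 2 * Tprop = 2 * 10 = 20 ms
U = Ttrans / (Ttrans + RTT)
U = 5 / (5 + 20)
U = 5 / 25 = 0.2
U% = 20.00%

20.00


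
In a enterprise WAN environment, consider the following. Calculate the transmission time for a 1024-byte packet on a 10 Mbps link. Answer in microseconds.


Given: packet = 1024 bytes, bandwidth = 10 Mbps
Packet in bits = 1024 * 8 = 8192 bits
Bandwidth = 10 * 10^6 = 10000000 bps
Time = 8192 / 10000000 seconds
Time in us = 8192 * 10^6 / 10000000 = 819.2

819.2


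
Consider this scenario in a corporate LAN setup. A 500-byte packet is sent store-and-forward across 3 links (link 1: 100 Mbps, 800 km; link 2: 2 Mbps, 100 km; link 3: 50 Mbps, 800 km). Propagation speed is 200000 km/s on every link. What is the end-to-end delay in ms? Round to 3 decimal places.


Packet = 500 bytes = 4000 bits. Store-and-forward: sum (t_trans + t_prop) per link.
Link 1: t_trans = 4000/(100*10^6) s = 0.0400 ms; t_prop = 800/200000 s = 4.0000 ms; subtotal = 4.0400 ms
Link 2: t_trans = 4000/(2*10^6) s = 2.0000 ms; t_prop = 100/200000 s = 0.5000 ms; subtotal = 2.5000 ms
Link 3: t_trans = 4000/(50*10^6) s = 0.0800 ms; t_prop = 800/200000 s = 4.0000 ms; subtotal = 4.0800 ms
End-to-end = 4.0400 + 2.5000 + 4.0800 = 10.6200 ms -> 10.620 ms (3 dp)

10.620


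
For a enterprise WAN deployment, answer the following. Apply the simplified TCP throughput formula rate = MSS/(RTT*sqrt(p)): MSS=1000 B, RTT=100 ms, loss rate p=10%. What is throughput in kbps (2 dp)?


Given: MSS = 1000 bytes, RTT = 100 ms, loss = 10%
RTT in seconds = 100 / 1000 = 0.1
Loss rate = 10% = 0.1
sqrt(loss) = sqrt(0.1) = 0.316227766017
Throughput (bytes/s) = 1000 / (0.1 * 0.316227766017) = 31622.7766
Throughput (kbps) = 31622.7766 * 8 / 1000 = 252.982213 -> 252.98 kbps (2 dp)

252.98


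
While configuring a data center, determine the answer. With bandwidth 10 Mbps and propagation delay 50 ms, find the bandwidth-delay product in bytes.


Given: bandwidth = 10 Mbps, delay = 50 ms
BDP in bits = 10 * 10^6 * 50 / 1000
BDP in bits = 500000
BDP in bytes = 500000 / 8 = 62500

62500


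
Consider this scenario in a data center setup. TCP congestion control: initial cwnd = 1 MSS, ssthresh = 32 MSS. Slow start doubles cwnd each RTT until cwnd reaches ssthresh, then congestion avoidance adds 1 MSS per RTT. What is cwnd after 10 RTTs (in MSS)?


RTT 0: cwnd = 1 MSS (initial)
RTT 1: cwnd = 2 MSS (slow start, doubled)
RTT 2: cwnd = 4 MSS (slow start, doubled)
RTT 3: cwnd = 8 MSS (slow start, doubled)
RTT 4: cwnd = 16 MSS (slow start, doubled)
RTT 5: cwnd = 32 MSS (slow start, doubled)
RTT 6: cwnd = 33 MSS (congestion avoidance, +1)
RTT 7: cwnd = 34 MSS (congestion avoidance, +1)
RTT 8: cwnd = 35 MSS (congestion avoidance, +1)
RTT 9: cwnd = 36 MSS (congestion avoidance, +1)
RTT 10: cwnd = 37 MSS (congestion avoidance, +1)

37


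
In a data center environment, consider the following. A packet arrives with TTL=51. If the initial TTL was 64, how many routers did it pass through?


Given: initial TTL = 64, received TTL = 51
Hops = initial TTL - received TTL
Hops = 64 - 51 = 13

13


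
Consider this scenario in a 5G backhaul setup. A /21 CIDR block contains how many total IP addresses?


Given: CIDR prefix /21
Host bits = 32 - 21 = 11
Total addresses = 2^11 = 2048

2048


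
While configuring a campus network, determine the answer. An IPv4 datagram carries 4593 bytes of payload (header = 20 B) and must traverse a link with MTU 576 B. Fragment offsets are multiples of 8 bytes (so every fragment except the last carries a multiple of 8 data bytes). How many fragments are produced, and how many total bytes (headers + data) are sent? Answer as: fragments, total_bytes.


Max data per non-final fragment = floor((MTU - header)/8)*8 = floor((576 - 20)/8)*8 = floor(556/8)*8 = 552 B
Final fragment needs no 8-byte alignment: it can carry up to MTU - header = 556 B
Non-final fragments needed = ceil((payload - 556) / 552) = ceil(4037/552) = ceil(7.3134) = 8
Number of fragments = 8 + 1 = 9
Fragment sizes (data): 8 * 552 B + 177 B (last, 177 <= 556 OK)
Total bytes sent = payload + n_frags * header = 4593 + 9*20 = 4593 + 180 = 4773 B

9, 4773


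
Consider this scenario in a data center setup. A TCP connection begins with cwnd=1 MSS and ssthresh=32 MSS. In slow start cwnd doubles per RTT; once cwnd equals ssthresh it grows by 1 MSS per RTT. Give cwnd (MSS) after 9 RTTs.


RTT 0: cwnd = 1 MSS (initial)
RTT 1: cwnd = 2 MSS (slow start, doubled)
RTT 2: cwnd = 4 MSS (slow start, doubled)
RTT 3: cwnd = 8 MSS (slow start, doubled)
RTT 4: cwnd = 16 MSS (slow start, doubled)
RTT 5: cwnd = 32 MSS (slow start, doubled)
RTT 6: cwnd = 33 MSS (congestion avoidance, +1)
RTT 7: cwnd = 34 MSS (congestion avoidance, +1)
RTT 8: cwnd = 35 MSS (congestion avoidance, +1)
RTT 9: cwnd = 36 MSS (congestion avoidance, +1)

36


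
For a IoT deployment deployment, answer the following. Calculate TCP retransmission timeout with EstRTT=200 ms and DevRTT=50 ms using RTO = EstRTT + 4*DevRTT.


Given: EstRTT = 200 ms, DevRTT = 50 ms
Timeout = EstRTT + 4 * DevRTT
4 * DevRTT = 4 * 50 = 200
Timeout = 200 + 200 = 400 ms

400


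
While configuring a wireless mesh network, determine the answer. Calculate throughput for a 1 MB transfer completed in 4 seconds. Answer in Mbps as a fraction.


Given: file = 1 MB, time = 4 s
File in Mb = 1 * 8 = 8 Mb
Throughput = 8 / 4 Mbps
Throughput = 2 Mbps

2


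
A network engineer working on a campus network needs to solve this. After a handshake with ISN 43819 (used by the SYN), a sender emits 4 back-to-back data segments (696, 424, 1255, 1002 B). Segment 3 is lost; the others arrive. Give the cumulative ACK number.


SYN uses sequence number 43819; first data byte = ISN + 1 = 43820.
Segment 1: SEQ = 43820, len = 696 B, covers [43820, 44515]
Segment 2: SEQ = 44516, len = 424 B, covers [44516, 44939]
Segment 3: SEQ = 44940, len = 1255 B, covers [44940, 46194] [LOST]
Segment 4: SEQ = 46195, len = 1002 B, covers [46195, 47196]
In-order data received: bytes [43820, 44939] (segments 1..2).
Segment 3 missing -> gap begins at byte 44940; later segments buffered out of order.
Cumulative ACK = next expected in-order byte = 43820 + 696 + 424 = 44940

44940


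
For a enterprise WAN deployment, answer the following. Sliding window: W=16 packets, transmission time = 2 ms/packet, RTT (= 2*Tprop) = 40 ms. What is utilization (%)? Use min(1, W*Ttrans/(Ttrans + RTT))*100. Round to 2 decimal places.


Given: W = 16, Ttrans = 2 ms, RTT = 40 ms (= 2 * Tprop, Tprop = 20 ms)
Cycle time = Ttrans + RTT = 2 + 40 = 42 ms (first packet sent until its ACK returns)
W * Ttrans = 16 * 2 = 32 ms of sending per cycle
W * Ttrans / (Ttrans + RTT) = 32 / 42 = 0.761905
U = min(1, 0.761905) = 0.761905
U% = 76.19%

76.19


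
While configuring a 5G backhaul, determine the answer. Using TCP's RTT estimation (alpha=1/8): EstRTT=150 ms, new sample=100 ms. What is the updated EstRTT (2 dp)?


Given: EstRTT = 150 ms, SampleRTT = 100 ms, alpha = 1/8
New EstRTT = (1 - alpha) * EstRTT + alpha * SampleRTT
(7/8) * 150 = 131.25
(1/8) * 100 = 12.5
New EstRTT = 131.25 + 12.5 = 143.75 ms -> 143.75 ms (2 dp)

143.75


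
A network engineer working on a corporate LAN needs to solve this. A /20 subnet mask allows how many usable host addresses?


Given: subnet mask /20
Host bits = 32 - 20 = 12
Total addresses = 2^12 = 4096
Usable hosts = 4096 - 2 (network + broadcast) = 4094

4094


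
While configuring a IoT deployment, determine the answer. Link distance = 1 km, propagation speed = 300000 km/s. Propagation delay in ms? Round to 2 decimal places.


Given: distance = 1 km, speed = 300000 km/s
Delay = distance / speed = 1 / 300000 seconds
Delay in ms = 1 * 1000 / 300000
Delay = 0.0033 ms
Rounded to 2 dp = 0.00 ms

0.00


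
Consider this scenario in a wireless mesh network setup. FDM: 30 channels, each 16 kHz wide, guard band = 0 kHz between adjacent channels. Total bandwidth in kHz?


Given: 30 channels, 16 kHz each, guard = 0 kHz
Channel bandwidth = 30 * 16 = 480 kHz
Guard bands = 29 gaps * 0 kHz = 0 kHz
Total = 480 + 0 = 480 kHz

480


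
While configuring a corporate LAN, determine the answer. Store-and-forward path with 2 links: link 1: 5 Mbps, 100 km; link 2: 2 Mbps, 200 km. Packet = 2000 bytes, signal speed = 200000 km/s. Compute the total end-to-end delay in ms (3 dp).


Packet = 2000 bytes = 16000 bits. Store-and-forward: sum (t_trans + t_prop) per link.
Link 1: t_trans = 16000/(5*10^6) s = 3.2000 ms; t_prop = 100/200000 s = 0.5000 ms; subtotal = 3.7000 ms
Link 2: t_trans = 16000/(2*10^6) s = 8.0000 ms; t_prop = 200/200000 s = 1.0000 ms; subtotal = 9.0000 ms
End-to-end = 3.7000 + 9.0000 = 12.7000 ms -> 12.700 ms (3 dp)

12.700


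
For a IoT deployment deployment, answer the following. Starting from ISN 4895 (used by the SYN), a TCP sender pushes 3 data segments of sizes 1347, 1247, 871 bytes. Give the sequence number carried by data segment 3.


The SYN occupies sequence number ISN = 4895, so the first data byte is ISN + 1 = 4896.
SEQ of data segment i = (ISN + 1) + sum of payload sizes of segments 1..i-1.
Segment 1: SEQ = 4896, payload = 1347 bytes
Segment 2: SEQ = 6243, payload = 1247 bytes
Segment 3: SEQ = 7490, payload = 871 bytes
SEQ of segment 3 = 4896 + 1347 + 1247 = 7490

7490


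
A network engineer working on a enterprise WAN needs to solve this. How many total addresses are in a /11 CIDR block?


Given: CIDR prefix /11
Host bits = 32 - 11 = 21
Total addresses = 2^21 = 2097152

2097152


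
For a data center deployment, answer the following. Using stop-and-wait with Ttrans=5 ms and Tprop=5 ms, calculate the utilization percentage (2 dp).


Given: Ttrans = 5 ms, Tprop = 5 ms
RTT = 2 * Tprop = 2 * 5 = 10 ms
U = Ttrans / (Ttrans + RTT)
U = 5 / (5 + 10)
U = 5 / 15 = 0.333333
U% = 33.33%

33.33


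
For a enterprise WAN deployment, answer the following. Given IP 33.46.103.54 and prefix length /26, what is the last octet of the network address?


Given: IP = 33.46.103.54, prefix = /26
Subnet mask = 255.255.255.192
Last octet of IP: 54
Last octet of mask: 192
Network last octet = 54 AND 192 = 0

0


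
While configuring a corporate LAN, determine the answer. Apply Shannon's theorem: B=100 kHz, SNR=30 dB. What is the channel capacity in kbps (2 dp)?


Given: B = 100 kHz, SNR = 30 dB
SNR linear = 10^(30/10) = 1000
1 + SNR = 1001
log2(1001) = 9.9672262588
C = 100 * 1000 * 9.9672262588 = 996722.6259 bps
C = 996.722626 kbps -> 996.72 kbps (2 dp)

996.72


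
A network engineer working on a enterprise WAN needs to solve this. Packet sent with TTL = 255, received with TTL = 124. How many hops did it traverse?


Given: initial TTL = 255, received TTL = 124
Hops = initial TTL - received TTL
Hops = 255 - 124 = 131

131


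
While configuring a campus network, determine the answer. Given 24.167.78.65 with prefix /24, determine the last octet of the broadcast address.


Given: IP = 24.167.78.65, prefix = /24
Host bits = 32 - 24 = 8
Network last octet = 65 AND mask = 0
Host part size = 2^8 - 1 = 255
Broadcast last octet = 0 OR 255 = 255

255


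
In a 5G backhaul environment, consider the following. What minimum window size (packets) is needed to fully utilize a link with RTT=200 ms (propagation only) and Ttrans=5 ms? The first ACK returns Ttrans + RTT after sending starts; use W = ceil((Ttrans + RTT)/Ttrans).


Given: Ttrans = 5 ms, RTT = 200 ms (= 2 * Tprop, Tprop = 100 ms)
Time until first ACK returns = Ttrans + RTT = 5 + 200 = 205 ms
Need W * Ttrans >= Ttrans + RTT  ->  W >= (Ttrans + RTT) / Ttrans
(Ttrans + RTT) / Ttrans = 205 / 5 = 41
W_min = ceil(41) = 41

41


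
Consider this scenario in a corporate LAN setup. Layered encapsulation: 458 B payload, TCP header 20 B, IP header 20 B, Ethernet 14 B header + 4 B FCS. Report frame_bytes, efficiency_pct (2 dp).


TCP segment = 458 + 20 = 478 B
IP packet = 478 + 20 = 498 B
Ethernet frame = 498 + 14 + 4 = 516 B
Efficiency = app / frame = 458 / 516 = 0.887597 = 88.7597% -> 88.76% (2 dp)

516, 88.76


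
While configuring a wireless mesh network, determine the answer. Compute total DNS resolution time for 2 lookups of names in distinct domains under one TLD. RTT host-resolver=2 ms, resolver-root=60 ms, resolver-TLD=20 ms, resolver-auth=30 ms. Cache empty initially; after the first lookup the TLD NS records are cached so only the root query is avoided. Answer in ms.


Lookup 1 (cold cache): local + root + TLD + auth = 2 + 60 + 20 + 30 = 112 ms
Lookups 2..2 (TLD NS cached -> skip root; new domain -> still ask TLD and auth): local + TLD + auth = 2 + 20 + 30 = 52 ms each
Remaining 1 lookups: 1 * 52 = 52 ms
Total = 112 + 52 = 164 ms

164


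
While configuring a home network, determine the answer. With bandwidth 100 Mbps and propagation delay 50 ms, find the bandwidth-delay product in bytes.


Given: bandwidth = 100 Mbps, delay = 50 ms
BDP in bits = 100 * 10^6 * 50 / 1000
BDP in bits = 5000000
BDP in bytes = 5000000 / 8 = 625000

625000


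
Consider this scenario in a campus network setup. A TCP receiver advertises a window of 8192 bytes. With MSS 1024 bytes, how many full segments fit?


Given: RWND = 8192 bytes, MSS = 1024 bytes
Full segments = floor(RWND / MSS)
Full segments = floor(8192 / 1024)
Full segments = floor(8.0) = 8

8


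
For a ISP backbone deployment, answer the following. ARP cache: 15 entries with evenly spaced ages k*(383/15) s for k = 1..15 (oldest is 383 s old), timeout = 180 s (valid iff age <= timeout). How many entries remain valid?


Ages are k * 383/15 s for k = 1..15 (spacing = 25.5333 s).
Entry k is valid iff k * 383/15 <= 180 iff k <= 15 * 180 / 383 = 7.0496
n_valid = floor(7.0496) = 7
(n_stale = 15 - 7 = 8)

7


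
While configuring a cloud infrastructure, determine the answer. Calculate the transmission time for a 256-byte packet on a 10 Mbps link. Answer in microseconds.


Given: packet = 256 bytes, bandwidth = 10 Mbps
Packet in bits = 256 * 8 = 2048 bits
Bandwidth = 10 * 10^6 = 10000000 bps
Time = 2048 / 10000000 seconds
Time in us = 2048 * 10^6 / 10000000 = 204.8

204.8


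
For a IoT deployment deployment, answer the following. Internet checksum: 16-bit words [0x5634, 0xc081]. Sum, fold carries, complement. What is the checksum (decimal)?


Given words: [0x5634, 0xc081]
Step 1: Sum all words
Raw sum = 22068 + 49281 = 71349
Step 2: Fold carry: (5813 + 1) = 5814
One's complement = ~5814 & 0xFFFF = 59721

59721


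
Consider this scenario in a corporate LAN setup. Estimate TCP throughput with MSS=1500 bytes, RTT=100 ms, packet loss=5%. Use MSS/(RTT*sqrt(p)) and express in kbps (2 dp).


Given: MSS = 1500 bytes, RTT = 100 ms, loss = 5%
RTT in seconds = 100 / 1000 = 0.1
Loss rate = 5% = 0.05
sqrt(loss) = sqrt(0.05) = 0.223606797750
Throughput (bytes/s) = 1500 / (0.1 * 0.223606797750) = 67082.0393
Throughput (kbps) = 67082.0393 * 8 / 1000 = 536.656315 -> 536.66 kbps (2 dp)

536.66


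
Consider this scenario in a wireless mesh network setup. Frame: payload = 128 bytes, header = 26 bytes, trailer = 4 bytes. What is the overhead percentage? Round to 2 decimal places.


Given: payload = 128 B, header = 26 B, trailer = 4 B
Overhead bytes = header + trailer = 26 + 4 = 30
Total frame = payload + overhead = 128 + 30 = 158
Overhead % = 30 / 158 * 100 = 18.9873% -> 18.99% (2 dp)

18.99


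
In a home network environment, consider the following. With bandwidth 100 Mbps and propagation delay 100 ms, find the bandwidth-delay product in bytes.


Given: bandwidth = 100 Mbps, delay = 100 ms
BDP in bits = 100 * 10^6 * 100 / 1000
BDP in bits = 10000000
BDP in bytes = 10000000 / 8 = 1250000

1250000


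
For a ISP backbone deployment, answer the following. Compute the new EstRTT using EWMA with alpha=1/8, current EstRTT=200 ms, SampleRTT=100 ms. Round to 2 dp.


Given: EstRTT = 200 ms, SampleRTT = 100 ms, alpha = 1/8
New EstRTT = (1 - alpha) * EstRTT + alpha * SampleRTT
(7/8) * 200 = 175
(1/8) * 100 = 12.5
New EstRTT = 175 + 12.5 = 187.5 ms -> 187.50 ms (2 dp)

187.50


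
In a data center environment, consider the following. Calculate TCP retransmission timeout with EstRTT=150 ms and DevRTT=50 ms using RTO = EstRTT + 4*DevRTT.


Given: EstRTT = 150 ms, DevRTT = 50 ms
Timeout = EstRTT + 4 * DevRTT
4 * DevRTT = 4 * 50 = 200
Timeout = 150 + 200 = 350 ms

350


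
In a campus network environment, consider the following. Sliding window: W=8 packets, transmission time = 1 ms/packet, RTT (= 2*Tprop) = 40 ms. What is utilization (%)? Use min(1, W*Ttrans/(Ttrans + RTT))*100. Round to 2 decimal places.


Given: W = 8, Ttrans = 1 ms, RTT = 40 ms (= 2 * Tprop, Tprop = 20 ms)
Cycle time = Ttrans + RTT = 1 + 40 = 41 ms (first packet sent until its ACK returns)
W * Ttrans = 8 * 1 = 8 ms of sending per cycle
W * Ttrans / (Ttrans + RTT) = 8 / 41 = 0.195122
U = min(1, 0.195122) = 0.195122
U% = 19.51%

19.51


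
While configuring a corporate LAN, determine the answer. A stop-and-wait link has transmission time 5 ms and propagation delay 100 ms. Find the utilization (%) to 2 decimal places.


Given: Ttrans = 5 ms, Tprop = 100 ms
RTT = 2 * Tprop = 2 * 100 = 200 ms
U = Ttrans / (Ttrans + RTT)
U = 5 / (5 + 200)
U = 5 / 205 = 0.02439
U% = 2.44%

2.44


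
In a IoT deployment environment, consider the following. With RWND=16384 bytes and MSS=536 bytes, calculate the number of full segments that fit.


Given: RWND = 16384 bytes, MSS = 536 bytes
Full segments = floor(RWND / MSS)
Full segments = floor(16384 / 536)
Full segments = floor(30.5672) = 30

30


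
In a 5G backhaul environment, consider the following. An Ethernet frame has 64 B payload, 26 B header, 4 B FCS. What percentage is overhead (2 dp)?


Given: payload = 64 B, header = 26 B, trailer = 4 B
Overhead bytes = header + trailer = 26 + 4 = 30
Total frame = payload + overhead = 64 + 30 = 94
Overhead % = 30 / 94 * 100 = 31.9149% -> 31.91% (2 dp)

31.91
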